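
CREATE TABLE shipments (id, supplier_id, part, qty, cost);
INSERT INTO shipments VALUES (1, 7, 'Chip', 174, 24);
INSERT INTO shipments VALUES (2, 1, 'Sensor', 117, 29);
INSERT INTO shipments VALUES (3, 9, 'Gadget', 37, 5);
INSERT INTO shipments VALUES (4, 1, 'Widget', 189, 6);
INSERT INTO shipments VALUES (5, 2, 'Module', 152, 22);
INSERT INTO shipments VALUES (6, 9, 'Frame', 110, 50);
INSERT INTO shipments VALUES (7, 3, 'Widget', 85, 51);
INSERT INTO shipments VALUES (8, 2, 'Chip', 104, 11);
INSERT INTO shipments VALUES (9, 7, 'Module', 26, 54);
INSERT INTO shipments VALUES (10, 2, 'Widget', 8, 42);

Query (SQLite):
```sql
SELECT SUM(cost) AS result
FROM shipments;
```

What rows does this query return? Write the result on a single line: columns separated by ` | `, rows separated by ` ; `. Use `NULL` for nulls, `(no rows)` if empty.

All cost values: [24, 29, 5, 6, 22, 50, 51, 11, 54, 42].
SUM of non-NULL values = 294.

294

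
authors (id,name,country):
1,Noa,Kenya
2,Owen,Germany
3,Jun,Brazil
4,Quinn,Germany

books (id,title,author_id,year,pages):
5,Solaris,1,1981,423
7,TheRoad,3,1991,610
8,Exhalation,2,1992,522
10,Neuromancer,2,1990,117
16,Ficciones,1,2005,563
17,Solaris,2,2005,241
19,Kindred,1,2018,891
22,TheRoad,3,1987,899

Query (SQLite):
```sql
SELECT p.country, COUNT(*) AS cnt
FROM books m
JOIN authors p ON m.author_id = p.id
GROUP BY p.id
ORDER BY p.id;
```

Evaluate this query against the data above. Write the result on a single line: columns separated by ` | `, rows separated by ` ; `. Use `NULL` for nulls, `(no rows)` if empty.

Join each books row to its authors via author_id.
Group joined rows by authors.id; compute COUNT(*) per group.
  1: ids {5, 16, 19} → COUNT(*)=3
  2: ids {8, 10, 17} → COUNT(*)=3
  3: ids {7, 22} → COUNT(*)=2

Kenya | 3 ; Germany | 3 ; Brazil | 2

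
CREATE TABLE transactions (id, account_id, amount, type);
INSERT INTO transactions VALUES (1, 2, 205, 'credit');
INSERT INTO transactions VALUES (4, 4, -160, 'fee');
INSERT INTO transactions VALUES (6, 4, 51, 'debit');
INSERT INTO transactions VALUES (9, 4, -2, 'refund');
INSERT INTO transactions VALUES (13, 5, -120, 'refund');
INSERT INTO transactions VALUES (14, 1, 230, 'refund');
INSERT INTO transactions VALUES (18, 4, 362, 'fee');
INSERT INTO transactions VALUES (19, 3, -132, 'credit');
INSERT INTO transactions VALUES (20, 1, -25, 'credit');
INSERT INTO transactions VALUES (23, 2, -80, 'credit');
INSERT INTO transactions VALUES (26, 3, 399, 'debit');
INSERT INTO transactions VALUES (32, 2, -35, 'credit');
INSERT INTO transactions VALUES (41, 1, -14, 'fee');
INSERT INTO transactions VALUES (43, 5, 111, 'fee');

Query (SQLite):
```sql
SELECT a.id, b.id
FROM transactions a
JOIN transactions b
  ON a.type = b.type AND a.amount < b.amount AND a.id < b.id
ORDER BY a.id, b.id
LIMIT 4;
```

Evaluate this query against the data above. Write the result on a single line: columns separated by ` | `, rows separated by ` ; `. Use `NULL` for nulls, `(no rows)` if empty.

Pairs (a,b) with same type, a.amount < b.amount, a.id < b.id.
type groups: credit:{1,19,20,23,32} debit:{6,26} fee:{4,18,41,43} refund:{9,13,14}
Ordered by (a.id, b.id); first 4.

4 | 18 ; 4 | 41 ; 4 | 43 ; 6 | 26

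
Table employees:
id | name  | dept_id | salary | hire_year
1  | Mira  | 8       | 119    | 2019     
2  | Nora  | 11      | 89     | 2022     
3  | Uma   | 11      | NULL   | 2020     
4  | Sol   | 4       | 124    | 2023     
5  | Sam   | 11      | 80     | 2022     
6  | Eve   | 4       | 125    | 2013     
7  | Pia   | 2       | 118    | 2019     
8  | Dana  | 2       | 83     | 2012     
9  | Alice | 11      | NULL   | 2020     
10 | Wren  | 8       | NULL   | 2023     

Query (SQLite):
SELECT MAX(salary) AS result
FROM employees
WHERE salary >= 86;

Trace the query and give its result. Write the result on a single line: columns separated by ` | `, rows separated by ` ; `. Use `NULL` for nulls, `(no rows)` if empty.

Rows where salary >= 86 → salary values: [119, 89, 124, 125, 118].
MAX of non-NULL values = 125.

125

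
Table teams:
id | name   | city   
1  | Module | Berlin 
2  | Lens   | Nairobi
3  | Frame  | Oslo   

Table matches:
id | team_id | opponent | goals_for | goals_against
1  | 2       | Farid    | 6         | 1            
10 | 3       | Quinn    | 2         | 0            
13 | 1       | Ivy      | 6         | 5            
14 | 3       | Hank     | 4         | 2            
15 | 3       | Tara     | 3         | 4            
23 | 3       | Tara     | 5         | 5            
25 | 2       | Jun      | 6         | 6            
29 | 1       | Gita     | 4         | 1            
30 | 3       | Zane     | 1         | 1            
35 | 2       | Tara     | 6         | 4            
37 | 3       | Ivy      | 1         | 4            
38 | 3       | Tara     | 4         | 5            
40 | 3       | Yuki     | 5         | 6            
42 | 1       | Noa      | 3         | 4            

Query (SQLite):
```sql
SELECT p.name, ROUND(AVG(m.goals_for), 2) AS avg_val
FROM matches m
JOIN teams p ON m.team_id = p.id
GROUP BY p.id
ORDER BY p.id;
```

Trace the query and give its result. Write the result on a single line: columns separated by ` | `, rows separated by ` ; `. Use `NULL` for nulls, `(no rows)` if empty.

Join each matches row to its teams via team_id.
Group joined rows by teams.id; compute ROUND(AVG(m.goals_for), 2) per group.
  1: ids {13, 29, 42} → ROUND(AVG(m.goals_for), 2)=4.33
  2: ids {1, 25, 35} → ROUND(AVG(m.goals_for), 2)=6
  3: ids {10, 14, 15, 23, 30, 37, 38, 40} → ROUND(AVG(m.goals_for), 2)=3.13

Module | 4.33 ; Lens | 6 ; Frame | 3.13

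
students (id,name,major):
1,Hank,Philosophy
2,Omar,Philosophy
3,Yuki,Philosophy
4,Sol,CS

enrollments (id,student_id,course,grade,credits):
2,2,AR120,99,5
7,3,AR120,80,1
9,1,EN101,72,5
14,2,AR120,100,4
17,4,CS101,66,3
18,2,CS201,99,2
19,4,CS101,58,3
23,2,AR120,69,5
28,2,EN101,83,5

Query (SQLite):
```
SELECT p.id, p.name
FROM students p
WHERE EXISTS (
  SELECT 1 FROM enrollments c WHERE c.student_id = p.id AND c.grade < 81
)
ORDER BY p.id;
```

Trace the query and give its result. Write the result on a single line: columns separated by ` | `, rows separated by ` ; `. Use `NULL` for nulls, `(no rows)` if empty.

1 | Hank ; 2 | Omar ; 3 | Yuki ; 4 | Sol

For each students row, check whether any enrollments with matching student_id has grade < 81.
Keep rows where that is true.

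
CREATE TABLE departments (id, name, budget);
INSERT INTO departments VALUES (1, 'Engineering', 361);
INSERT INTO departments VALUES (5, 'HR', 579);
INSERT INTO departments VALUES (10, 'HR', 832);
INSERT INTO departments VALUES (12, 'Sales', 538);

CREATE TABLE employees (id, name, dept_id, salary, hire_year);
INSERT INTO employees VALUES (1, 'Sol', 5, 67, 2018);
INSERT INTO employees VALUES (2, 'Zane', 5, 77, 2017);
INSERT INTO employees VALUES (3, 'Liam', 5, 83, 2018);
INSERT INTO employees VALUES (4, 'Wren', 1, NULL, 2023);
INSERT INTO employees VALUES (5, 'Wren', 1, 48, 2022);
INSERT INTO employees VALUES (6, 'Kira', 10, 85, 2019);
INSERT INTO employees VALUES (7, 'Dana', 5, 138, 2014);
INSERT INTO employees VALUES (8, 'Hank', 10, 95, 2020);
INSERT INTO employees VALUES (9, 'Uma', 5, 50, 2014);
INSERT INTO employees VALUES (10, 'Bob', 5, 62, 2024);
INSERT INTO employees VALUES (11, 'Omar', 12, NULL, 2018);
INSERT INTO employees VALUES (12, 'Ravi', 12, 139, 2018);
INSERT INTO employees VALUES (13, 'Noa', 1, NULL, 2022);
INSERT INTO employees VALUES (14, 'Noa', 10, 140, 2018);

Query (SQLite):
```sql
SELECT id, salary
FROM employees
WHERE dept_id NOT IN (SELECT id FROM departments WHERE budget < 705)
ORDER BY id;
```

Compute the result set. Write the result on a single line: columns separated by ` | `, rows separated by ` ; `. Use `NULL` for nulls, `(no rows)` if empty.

6 | 85 ; 8 | 95 ; 14 | 140

Inner query: departments.id where budget < 705.
Outer: keep employees rows whose dept_id is not in that set.
Inner query → {1, 5, 12}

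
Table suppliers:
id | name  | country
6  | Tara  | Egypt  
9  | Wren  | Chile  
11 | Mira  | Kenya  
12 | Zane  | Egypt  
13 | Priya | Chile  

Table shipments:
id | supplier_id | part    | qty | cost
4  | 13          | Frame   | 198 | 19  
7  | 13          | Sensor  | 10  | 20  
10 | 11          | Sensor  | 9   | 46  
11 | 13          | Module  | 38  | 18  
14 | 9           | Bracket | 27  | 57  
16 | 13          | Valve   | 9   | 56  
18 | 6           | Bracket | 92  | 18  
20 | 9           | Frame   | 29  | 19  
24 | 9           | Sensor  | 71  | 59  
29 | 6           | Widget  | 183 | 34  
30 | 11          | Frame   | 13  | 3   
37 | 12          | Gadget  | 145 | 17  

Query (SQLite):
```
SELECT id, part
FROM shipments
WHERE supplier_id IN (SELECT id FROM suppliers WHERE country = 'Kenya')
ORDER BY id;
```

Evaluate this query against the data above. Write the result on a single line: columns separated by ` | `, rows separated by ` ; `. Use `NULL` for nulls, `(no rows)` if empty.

10 | Sensor ; 30 | Frame

Inner query: suppliers.id where country = 'Kenya'.
Outer: keep shipments rows whose supplier_id is in that set.
Inner query → {11}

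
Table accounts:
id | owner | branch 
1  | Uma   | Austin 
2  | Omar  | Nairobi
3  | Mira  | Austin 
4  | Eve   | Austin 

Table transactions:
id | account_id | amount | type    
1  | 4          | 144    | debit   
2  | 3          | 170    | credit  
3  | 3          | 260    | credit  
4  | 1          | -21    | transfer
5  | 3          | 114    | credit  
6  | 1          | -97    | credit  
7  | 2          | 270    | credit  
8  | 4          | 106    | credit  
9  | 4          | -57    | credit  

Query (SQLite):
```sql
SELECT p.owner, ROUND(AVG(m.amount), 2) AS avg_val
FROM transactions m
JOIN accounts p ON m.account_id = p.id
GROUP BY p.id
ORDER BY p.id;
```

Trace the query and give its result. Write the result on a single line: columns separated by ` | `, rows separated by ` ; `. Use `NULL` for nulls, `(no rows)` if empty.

Join each transactions row to its accounts via account_id.
Group joined rows by accounts.id; compute ROUND(AVG(m.amount), 2) per group.
  1: ids {4, 6} → ROUND(AVG(m.amount), 2)=-59
  2: ids {7} → ROUND(AVG(m.amount), 2)=270
  3: ids {2, 3, 5} → ROUND(AVG(m.amount), 2)=181.33
  4: ids {1, 8, 9} → ROUND(AVG(m.amount), 2)=64.33

Uma | -59 ; Omar | 270 ; Mira | 181.33 ; Eve | 64.33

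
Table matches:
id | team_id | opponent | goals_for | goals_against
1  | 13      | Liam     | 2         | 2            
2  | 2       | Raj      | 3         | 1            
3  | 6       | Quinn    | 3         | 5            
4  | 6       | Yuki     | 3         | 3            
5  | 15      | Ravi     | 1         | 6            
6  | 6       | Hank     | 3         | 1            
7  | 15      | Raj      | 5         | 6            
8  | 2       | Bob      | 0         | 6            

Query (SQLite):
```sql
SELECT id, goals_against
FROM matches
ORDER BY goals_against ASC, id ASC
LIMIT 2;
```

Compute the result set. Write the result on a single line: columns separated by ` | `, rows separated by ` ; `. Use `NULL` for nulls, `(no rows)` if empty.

2 | 1 ; 6 | 1

Sort by goals_against asc, tiebreak id asc: (1, id=2), (1, id=6), (2, id=1), (3, id=4), (5, id=3) …. Take first 2.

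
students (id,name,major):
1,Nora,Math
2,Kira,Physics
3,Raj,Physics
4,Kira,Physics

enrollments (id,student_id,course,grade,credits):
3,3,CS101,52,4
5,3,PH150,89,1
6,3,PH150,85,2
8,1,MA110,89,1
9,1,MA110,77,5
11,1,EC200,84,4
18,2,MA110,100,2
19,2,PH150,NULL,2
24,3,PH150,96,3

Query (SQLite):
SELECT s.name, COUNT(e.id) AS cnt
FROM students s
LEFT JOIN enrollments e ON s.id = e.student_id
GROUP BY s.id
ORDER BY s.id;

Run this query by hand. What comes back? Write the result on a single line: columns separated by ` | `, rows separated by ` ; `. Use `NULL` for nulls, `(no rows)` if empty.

LEFT JOIN keeps every students row; unmatched ones get NULL for enrollments columns.
Group by students.id and compute COUNT(e.id). COUNT(col) of an all-NULL group is 0.
  1: ids {8, 9, 11} → COUNT(e.id)=3
  2: ids {18, 19} → COUNT(e.id)=2
  3: ids {3, 5, 6, 24} → COUNT(e.id)=4
  4: ids {—} → COUNT(e.id)=0

Nora | 3 ; Kira | 2 ; Raj | 4 ; Kira | 0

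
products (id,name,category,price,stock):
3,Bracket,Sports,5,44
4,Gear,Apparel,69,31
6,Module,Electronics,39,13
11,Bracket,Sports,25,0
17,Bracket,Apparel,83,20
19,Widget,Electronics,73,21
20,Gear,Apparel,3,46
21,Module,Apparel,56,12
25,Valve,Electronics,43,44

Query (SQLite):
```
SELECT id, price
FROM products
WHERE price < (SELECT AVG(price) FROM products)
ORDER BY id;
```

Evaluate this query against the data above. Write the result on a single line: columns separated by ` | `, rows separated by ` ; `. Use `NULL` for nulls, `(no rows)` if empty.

3 | 5 ; 6 | 39 ; 11 | 25 ; 20 | 3 ; 25 | 43

Scalar subquery: AVG(price) over all products rows = 44.0.
Keep rows where price < that value.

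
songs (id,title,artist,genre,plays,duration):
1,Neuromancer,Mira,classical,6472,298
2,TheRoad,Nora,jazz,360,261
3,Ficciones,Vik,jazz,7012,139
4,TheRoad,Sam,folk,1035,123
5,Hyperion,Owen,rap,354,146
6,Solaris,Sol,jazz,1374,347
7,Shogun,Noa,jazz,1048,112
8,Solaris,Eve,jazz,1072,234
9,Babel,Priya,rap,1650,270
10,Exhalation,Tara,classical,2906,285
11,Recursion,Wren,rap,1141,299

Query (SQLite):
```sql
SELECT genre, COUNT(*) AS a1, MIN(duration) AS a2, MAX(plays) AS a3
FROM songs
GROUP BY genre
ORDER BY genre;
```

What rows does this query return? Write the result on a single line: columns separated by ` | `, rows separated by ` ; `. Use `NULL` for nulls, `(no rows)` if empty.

Group songs by genre.
Per group compute: COUNT(*), MIN(duration), MAX(plays).
  classical: ids {1, 10} → COUNT(*)=2, MIN(duration)=285, MAX(plays)=6472
  folk: ids {4} → COUNT(*)=1, MIN(duration)=123, MAX(plays)=1035
  jazz: ids {2, 3, 6, 7, 8} → COUNT(*)=5, MIN(duration)=112, MAX(plays)=7012
  rap: ids {5, 9, 11} → COUNT(*)=3, MIN(duration)=146, MAX(plays)=1650

classical | 2 | 285 | 6472 ; folk | 1 | 123 | 1035 ; jazz | 5 | 112 | 7012 ; rap | 3 | 146 | 1650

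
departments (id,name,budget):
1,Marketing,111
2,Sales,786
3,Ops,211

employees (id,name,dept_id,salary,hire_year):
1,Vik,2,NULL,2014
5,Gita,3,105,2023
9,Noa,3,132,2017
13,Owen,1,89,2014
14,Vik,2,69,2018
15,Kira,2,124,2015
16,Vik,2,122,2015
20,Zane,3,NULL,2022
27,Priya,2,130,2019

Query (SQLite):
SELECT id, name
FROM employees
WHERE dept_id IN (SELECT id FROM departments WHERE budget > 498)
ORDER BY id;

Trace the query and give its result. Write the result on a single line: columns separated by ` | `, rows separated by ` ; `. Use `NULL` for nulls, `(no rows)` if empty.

Inner query: departments.id where budget > 498.
Outer: keep employees rows whose dept_id is in that set.
Inner query → {2}

1 | Vik ; 14 | Vik ; 15 | Kira ; 16 | Vik ; 27 | Priya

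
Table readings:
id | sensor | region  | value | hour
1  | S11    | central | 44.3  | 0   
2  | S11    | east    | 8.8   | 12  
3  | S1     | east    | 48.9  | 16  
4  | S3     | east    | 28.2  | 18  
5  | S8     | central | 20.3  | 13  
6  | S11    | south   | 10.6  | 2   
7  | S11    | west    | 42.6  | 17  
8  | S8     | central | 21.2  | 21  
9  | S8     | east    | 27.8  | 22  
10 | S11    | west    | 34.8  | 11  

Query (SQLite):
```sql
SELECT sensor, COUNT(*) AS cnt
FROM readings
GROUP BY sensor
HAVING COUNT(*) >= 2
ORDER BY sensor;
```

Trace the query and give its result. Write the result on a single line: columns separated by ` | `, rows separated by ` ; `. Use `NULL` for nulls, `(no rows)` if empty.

S11 | 5 ; S8 | 3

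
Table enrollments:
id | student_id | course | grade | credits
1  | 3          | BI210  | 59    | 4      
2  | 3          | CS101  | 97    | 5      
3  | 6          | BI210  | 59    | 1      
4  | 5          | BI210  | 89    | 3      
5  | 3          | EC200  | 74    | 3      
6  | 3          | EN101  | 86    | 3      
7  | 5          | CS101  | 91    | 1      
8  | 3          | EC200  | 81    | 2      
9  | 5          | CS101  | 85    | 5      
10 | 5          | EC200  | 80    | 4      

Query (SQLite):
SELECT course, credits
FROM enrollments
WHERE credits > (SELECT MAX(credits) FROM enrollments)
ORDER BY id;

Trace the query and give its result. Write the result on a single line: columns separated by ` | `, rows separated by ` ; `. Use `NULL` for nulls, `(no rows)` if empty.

Scalar subquery: MAX(credits) over all enrollments rows = 5.
Keep rows where credits > that value.

(no rows)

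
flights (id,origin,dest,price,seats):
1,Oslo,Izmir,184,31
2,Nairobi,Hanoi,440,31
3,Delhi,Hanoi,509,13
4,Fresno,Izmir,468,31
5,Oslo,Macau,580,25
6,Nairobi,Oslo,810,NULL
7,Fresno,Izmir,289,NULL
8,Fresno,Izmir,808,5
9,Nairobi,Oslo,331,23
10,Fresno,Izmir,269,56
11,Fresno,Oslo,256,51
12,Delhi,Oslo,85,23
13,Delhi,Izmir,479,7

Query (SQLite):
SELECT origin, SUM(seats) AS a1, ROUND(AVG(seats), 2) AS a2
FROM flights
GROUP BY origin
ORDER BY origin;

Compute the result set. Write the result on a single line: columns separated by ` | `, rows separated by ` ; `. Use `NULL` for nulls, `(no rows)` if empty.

Delhi | 43 | 14.33 ; Fresno | 143 | 35.75 ; Nairobi | 54 | 27 ; Oslo | 56 | 28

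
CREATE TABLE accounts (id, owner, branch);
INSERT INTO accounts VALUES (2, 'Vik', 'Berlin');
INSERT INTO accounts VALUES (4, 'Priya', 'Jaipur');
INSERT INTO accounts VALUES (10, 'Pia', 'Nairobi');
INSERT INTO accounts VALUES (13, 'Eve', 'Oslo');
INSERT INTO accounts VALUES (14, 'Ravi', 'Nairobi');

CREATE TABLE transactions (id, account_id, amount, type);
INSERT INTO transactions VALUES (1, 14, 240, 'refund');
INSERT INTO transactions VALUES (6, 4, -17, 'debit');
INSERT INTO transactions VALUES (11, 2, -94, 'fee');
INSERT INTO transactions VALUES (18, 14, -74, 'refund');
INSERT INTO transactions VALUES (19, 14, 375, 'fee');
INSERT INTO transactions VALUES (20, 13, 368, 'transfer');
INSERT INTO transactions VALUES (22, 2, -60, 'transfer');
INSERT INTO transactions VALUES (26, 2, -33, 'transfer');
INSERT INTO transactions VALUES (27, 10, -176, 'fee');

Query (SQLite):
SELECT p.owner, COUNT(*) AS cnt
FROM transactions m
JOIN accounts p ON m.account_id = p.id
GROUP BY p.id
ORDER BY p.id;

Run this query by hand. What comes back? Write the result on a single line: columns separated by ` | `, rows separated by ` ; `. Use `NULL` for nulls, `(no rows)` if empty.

Vik | 3 ; Priya | 1 ; Pia | 1 ; Eve | 1 ; Ravi | 3

Join each transactions row to its accounts via account_id.
Group joined rows by accounts.id; compute COUNT(*) per group.
  2: ids {11, 22, 26} → COUNT(*)=3
  4: ids {6} → COUNT(*)=1
  10: ids {27} → COUNT(*)=1
  13: ids {20} → COUNT(*)=1
  14: ids {1, 18, 19} → COUNT(*)=3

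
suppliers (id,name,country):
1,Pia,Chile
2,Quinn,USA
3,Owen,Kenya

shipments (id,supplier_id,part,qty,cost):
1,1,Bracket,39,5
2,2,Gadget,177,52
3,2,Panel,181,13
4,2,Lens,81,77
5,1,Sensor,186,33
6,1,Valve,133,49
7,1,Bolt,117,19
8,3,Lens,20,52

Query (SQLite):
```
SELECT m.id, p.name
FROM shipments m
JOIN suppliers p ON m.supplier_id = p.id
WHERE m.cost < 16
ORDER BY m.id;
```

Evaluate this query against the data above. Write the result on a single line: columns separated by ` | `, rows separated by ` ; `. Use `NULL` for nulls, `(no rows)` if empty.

1 | Pia ; 3 | Quinn

Each shipments row matches the suppliers row where supplier_id = suppliers.id.
Then keep rows with m.cost < 16.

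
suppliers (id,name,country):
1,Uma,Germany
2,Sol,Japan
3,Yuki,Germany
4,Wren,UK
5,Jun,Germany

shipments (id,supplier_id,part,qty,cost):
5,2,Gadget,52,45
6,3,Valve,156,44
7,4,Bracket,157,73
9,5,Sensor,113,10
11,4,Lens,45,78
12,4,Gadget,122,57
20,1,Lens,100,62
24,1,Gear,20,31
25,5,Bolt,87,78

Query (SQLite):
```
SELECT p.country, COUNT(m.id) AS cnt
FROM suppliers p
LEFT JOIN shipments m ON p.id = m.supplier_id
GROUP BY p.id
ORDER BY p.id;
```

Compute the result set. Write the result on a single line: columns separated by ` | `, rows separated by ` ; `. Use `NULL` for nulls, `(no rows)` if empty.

LEFT JOIN keeps every suppliers row; unmatched ones get NULL for shipments columns.
Group by suppliers.id and compute COUNT(m.id). COUNT(col) of an all-NULL group is 0.
  1: ids {20, 24} → COUNT(m.id)=2
  2: ids {5} → COUNT(m.id)=1
  3: ids {6} → COUNT(m.id)=1
  4: ids {7, 11, 12} → COUNT(m.id)=3
  5: ids {9, 25} → COUNT(m.id)=2

Germany | 2 ; Japan | 1 ; Germany | 1 ; UK | 3 ; Germany | 2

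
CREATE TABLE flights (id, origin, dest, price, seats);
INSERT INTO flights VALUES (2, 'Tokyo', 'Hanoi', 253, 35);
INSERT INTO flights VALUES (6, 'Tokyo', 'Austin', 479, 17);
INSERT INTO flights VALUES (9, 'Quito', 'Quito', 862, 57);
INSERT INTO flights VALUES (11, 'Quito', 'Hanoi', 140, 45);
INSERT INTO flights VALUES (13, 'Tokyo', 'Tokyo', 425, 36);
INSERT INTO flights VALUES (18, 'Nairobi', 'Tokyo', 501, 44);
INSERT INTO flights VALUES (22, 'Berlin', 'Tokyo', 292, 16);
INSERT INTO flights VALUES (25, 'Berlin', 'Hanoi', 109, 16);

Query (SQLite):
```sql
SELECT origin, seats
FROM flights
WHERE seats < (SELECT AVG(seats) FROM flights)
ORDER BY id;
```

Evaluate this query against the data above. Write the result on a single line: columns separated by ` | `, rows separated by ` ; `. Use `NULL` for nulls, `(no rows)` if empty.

Scalar subquery: AVG(seats) over all flights rows = 33.25.
Keep rows where seats < that value.

Tokyo | 17 ; Berlin | 16 ; Berlin | 16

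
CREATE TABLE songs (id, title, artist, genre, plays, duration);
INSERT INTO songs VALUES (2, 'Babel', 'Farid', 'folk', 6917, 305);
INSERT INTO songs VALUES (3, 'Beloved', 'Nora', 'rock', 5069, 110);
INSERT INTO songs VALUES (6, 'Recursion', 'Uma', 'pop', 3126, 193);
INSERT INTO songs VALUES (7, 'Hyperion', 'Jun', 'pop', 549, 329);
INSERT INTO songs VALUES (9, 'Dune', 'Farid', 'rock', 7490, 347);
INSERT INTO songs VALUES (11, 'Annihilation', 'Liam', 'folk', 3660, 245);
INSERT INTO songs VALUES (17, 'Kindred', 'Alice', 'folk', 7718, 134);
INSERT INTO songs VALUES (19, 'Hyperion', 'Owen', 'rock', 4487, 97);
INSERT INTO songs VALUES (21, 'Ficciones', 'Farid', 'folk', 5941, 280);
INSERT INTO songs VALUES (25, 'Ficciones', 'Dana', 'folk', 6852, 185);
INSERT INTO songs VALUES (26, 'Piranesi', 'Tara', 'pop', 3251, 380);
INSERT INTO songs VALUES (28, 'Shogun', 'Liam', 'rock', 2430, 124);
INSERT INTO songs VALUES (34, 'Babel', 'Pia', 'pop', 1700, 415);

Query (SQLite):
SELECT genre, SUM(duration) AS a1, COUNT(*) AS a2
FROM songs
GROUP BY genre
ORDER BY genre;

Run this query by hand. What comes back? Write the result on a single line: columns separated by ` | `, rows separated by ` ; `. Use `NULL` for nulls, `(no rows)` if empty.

folk | 1149 | 5 ; pop | 1317 | 4 ; rock | 678 | 4

Group songs by genre.
Per group compute: SUM(duration), COUNT(*).
  folk: ids {2, 11, 17, 21, 25} → SUM(duration)=1149, COUNT(*)=5
  pop: ids {6, 7, 26, 34} → SUM(duration)=1317, COUNT(*)=4
  rock: ids {3, 9, 19, 28} → SUM(duration)=678, COUNT(*)=4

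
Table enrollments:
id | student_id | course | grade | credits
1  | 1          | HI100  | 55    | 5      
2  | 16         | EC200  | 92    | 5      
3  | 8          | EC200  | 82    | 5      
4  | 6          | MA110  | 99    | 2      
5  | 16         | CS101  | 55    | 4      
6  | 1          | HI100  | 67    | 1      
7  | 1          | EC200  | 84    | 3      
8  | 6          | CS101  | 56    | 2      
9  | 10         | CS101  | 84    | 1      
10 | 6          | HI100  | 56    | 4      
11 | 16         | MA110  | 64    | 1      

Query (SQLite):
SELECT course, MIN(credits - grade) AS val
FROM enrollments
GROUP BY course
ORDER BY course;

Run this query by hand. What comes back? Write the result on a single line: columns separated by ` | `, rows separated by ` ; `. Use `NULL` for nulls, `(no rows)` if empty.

CS101 | -83 ; EC200 | -87 ; HI100 | -66 ; MA110 | -97

For each row compute credits - grade.
Group by course; take MIN of the expression per group.
  CS101: ids {5, 8, 9} → MIN(credits - grade)=-83
  EC200: ids {2, 3, 7} → MIN(credits - grade)=-87
  HI100: ids {1, 6, 10} → MIN(credits - grade)=-66
  MA110: ids {4, 11} → MIN(credits - grade)=-97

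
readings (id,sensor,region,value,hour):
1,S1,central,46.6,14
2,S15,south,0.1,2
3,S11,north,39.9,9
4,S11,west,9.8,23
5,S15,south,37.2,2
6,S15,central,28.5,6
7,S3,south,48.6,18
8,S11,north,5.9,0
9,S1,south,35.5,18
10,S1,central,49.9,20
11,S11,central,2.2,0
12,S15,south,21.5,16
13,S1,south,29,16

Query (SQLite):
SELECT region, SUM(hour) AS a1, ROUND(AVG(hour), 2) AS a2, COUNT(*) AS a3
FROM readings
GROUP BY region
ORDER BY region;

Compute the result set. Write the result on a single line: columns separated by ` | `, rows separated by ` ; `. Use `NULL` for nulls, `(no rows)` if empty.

Group readings by region.
Per group compute: SUM(hour), ROUND(AVG(hour), 2), COUNT(*).
  central: ids {1, 6, 10, 11} → SUM(hour)=40, ROUND(AVG(hour), 2)=10, COUNT(*)=4
  north: ids {3, 8} → SUM(hour)=9, ROUND(AVG(hour), 2)=4.5, COUNT(*)=2
  south: ids {2, 5, 7, 9, 12, 13} → SUM(hour)=72, ROUND(AVG(hour), 2)=12, COUNT(*)=6
  west: ids {4} → SUM(hour)=23, ROUND(AVG(hour), 2)=23, COUNT(*)=1

central | 40 | 10 | 4 ; north | 9 | 4.5 | 2 ; south | 72 | 12 | 6 ; west | 23 | 23 | 1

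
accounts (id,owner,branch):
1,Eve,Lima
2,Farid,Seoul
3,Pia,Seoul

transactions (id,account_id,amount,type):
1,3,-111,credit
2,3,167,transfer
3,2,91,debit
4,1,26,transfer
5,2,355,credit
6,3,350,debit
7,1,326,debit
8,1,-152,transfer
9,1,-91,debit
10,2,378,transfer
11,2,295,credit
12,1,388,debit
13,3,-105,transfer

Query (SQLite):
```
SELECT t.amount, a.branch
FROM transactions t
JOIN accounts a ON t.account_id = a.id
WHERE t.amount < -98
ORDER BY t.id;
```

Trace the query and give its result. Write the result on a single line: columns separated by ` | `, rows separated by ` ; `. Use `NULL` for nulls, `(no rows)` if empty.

Each transactions row matches the accounts row where account_id = accounts.id.
Then keep rows with t.amount < -98.

-111 | Seoul ; -152 | Lima ; -105 | Seoul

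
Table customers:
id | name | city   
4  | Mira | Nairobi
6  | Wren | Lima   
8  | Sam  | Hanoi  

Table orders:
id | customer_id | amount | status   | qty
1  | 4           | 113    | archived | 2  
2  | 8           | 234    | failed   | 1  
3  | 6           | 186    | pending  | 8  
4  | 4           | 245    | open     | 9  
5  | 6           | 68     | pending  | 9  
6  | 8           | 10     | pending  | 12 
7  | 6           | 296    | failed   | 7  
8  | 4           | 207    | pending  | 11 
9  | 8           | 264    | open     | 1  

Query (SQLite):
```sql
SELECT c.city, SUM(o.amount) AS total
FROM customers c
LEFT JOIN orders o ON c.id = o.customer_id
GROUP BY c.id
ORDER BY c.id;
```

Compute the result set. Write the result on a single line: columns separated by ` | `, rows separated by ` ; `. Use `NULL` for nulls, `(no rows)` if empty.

Nairobi | 565 ; Lima | 550 ; Hanoi | 508

LEFT JOIN keeps every customers row; unmatched ones get NULL for orders columns.
Group by customers.id and compute SUM(o.amount). SUM over an all-NULL group is NULL.
  4: ids {1, 4, 8} → SUM(o.amount)=565
  6: ids {3, 5, 7} → SUM(o.amount)=550
  8: ids {2, 6, 9} → SUM(o.amount)=508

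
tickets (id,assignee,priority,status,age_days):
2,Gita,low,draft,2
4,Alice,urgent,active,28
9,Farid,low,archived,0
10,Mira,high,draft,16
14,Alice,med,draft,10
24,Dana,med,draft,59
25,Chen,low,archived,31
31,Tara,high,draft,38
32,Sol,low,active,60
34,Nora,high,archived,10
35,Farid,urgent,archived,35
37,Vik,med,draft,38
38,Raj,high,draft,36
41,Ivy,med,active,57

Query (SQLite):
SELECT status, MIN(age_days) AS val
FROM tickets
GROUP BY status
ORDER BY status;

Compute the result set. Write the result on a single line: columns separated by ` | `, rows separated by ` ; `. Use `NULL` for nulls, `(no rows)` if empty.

active | 28 ; archived | 0 ; draft | 2

Partition tickets by status; compute MIN(age_days) within each group.
  active: ids {4, 32, 41} → MIN(age_days)=28
  archived: ids {9, 25, 34, 35} → MIN(age_days)=0
  draft: ids {2, 10, 14, 24, 31, 37, 38} → MIN(age_days)=2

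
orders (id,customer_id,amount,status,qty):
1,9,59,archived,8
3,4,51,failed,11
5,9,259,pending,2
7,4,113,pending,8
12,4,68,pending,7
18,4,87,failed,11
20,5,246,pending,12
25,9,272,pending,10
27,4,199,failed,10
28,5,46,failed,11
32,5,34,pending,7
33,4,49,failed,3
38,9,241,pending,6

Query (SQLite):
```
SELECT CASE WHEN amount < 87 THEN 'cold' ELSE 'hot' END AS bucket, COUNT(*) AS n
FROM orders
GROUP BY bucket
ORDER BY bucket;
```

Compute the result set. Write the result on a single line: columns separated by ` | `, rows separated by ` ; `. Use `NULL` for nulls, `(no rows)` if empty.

Bucket rows by amount < 87 → 'cold' else 'hot'; count each bucket.

cold | 6 ; hot | 7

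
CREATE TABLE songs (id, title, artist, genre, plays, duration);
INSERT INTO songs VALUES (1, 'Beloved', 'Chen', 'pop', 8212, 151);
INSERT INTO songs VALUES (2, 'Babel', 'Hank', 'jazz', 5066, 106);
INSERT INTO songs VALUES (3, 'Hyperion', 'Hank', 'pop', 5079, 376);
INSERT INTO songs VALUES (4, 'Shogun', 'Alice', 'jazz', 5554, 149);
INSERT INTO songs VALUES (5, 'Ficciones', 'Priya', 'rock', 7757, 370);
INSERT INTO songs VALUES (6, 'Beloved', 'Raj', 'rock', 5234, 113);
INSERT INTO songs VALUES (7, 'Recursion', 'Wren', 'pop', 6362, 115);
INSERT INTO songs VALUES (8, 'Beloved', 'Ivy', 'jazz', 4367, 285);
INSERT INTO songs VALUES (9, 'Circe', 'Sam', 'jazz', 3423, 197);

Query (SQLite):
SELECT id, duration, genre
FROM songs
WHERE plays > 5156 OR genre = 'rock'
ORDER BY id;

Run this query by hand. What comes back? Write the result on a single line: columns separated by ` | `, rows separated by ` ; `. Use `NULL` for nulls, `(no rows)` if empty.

1 | 151 | pop ; 4 | 149 | jazz ; 5 | 370 | rock ; 6 | 113 | rock ; 7 | 115 | pop

plays > 5156: ids {1, 4, 5, 6, 7}
genre = 'rock': ids {5, 6}
Combine with OR.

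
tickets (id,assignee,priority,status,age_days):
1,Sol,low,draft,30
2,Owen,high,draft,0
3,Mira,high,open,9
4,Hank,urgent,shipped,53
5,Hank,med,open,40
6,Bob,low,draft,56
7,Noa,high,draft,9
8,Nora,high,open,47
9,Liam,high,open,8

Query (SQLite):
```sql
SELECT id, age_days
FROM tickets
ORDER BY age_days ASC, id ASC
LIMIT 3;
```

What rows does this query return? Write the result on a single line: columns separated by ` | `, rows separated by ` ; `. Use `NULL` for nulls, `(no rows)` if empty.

2 | 0 ; 9 | 8 ; 3 | 9

Sort by age_days asc, tiebreak id asc: (0, id=2), (8, id=9), (9, id=3), (9, id=7), (30, id=1), (40, id=5) …. Take first 3.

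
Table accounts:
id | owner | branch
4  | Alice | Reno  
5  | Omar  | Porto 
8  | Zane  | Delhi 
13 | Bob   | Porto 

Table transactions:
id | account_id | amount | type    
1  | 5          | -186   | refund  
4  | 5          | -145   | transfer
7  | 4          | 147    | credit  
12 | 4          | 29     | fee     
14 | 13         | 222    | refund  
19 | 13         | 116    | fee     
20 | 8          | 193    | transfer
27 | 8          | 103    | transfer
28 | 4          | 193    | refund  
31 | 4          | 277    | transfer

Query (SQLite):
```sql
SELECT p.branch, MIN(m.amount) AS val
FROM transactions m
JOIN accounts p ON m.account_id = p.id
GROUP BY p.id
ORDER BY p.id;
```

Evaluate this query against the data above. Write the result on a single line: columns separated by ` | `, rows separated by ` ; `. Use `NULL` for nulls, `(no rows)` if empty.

Join each transactions row to its accounts via account_id.
Group joined rows by accounts.id; compute MIN(m.amount) per group.
  4: ids {7, 12, 28, 31} → MIN(m.amount)=29
  5: ids {1, 4} → MIN(m.amount)=-186
  8: ids {20, 27} → MIN(m.amount)=103
  13: ids {14, 19} → MIN(m.amount)=116

Reno | 29 ; Porto | -186 ; Delhi | 103 ; Porto | 116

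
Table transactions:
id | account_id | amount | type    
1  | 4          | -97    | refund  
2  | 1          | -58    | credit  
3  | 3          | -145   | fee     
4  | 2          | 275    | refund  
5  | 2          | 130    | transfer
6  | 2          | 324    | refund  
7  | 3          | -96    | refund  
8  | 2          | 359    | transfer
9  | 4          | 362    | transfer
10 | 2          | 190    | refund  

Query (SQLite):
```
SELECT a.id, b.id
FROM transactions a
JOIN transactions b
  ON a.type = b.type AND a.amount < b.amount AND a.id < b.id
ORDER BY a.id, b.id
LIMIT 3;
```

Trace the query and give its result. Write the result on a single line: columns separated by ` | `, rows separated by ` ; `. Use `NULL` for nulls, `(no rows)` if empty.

Pairs (a,b) with same type, a.amount < b.amount, a.id < b.id.
type groups: credit:{2} fee:{3} refund:{1,4,6,7,10} transfer:{5,8,9}
Ordered by (a.id, b.id); first 3.

1 | 4 ; 1 | 6 ; 1 | 7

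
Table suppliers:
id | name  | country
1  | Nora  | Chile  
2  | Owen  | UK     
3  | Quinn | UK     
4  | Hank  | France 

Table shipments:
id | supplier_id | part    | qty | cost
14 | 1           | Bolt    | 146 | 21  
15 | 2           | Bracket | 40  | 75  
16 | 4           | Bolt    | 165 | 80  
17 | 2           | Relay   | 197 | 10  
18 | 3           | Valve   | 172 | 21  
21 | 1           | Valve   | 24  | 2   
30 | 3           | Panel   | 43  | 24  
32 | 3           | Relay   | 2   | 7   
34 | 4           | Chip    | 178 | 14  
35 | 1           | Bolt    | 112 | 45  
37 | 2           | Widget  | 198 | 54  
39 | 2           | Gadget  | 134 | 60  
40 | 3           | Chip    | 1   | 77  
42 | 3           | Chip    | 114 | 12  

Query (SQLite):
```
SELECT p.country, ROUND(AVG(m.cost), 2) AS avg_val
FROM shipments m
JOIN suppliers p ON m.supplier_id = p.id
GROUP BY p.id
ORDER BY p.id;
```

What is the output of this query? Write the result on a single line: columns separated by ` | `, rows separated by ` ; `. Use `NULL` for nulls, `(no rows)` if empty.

Join each shipments row to its suppliers via supplier_id.
Group joined rows by suppliers.id; compute ROUND(AVG(m.cost), 2) per group.
  1: ids {14, 21, 35} → ROUND(AVG(m.cost), 2)=22.67
  2: ids {15, 17, 37, 39} → ROUND(AVG(m.cost), 2)=49.75
  3: ids {18, 30, 32, 40, 42} → ROUND(AVG(m.cost), 2)=28.2
  4: ids {16, 34} → ROUND(AVG(m.cost), 2)=47

Chile | 22.67 ; UK | 49.75 ; UK | 28.2 ; France | 47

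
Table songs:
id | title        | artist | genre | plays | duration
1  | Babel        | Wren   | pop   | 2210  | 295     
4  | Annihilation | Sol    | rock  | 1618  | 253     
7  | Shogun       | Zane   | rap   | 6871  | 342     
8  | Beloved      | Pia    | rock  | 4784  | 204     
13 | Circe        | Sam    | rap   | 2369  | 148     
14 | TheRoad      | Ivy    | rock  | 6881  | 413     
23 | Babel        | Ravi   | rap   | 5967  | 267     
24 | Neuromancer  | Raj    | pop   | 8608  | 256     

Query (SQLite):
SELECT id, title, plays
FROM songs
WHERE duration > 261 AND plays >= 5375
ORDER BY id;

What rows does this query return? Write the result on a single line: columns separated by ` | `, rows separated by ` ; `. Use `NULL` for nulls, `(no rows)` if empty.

duration > 261: ids {1, 7, 14, 23}
plays >= 5375: ids {7, 14, 23, 24}
Combine with AND.

7 | Shogun | 6871 ; 14 | TheRoad | 6881 ; 23 | Babel | 5967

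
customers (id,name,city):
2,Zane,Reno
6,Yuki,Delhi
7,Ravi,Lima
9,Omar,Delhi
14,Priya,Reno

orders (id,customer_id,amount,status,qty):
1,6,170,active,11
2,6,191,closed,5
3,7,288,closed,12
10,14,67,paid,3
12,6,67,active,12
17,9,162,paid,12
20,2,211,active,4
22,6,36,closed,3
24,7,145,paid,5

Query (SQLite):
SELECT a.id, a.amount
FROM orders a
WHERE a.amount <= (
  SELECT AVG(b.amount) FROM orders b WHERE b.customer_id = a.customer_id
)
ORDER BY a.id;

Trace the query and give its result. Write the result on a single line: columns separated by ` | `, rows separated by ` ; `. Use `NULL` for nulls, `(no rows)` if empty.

10 | 67 ; 12 | 67 ; 17 | 162 ; 20 | 211 ; 22 | 36 ; 24 | 145

For each orders row a, compute AVG(amount) over rows sharing a.customer_id.
Keep row a if a.amount <= that per-group AVG.
  customer_id=2: AVG(amount) = 211.0
  customer_id=6: AVG(amount) = 116.0
  customer_id=7: AVG(amount) = 216.5
  customer_id=9: AVG(amount) = 162.0
  customer_id=14: AVG(amount) = 67.0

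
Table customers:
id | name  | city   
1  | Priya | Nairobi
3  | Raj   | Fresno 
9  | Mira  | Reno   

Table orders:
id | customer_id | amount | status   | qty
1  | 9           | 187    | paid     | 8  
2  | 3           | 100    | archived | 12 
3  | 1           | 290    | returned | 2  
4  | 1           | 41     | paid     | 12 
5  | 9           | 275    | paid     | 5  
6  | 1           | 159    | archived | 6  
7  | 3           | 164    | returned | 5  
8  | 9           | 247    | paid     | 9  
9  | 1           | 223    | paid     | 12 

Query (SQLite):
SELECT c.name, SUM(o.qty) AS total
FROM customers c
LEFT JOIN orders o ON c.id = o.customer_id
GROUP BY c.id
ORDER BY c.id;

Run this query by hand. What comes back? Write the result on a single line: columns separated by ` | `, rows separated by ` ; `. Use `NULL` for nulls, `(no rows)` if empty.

LEFT JOIN keeps every customers row; unmatched ones get NULL for orders columns.
Group by customers.id and compute SUM(o.qty). SUM over an all-NULL group is NULL.
  1: ids {3, 4, 6, 9} → SUM(o.qty)=32
  3: ids {2, 7} → SUM(o.qty)=17
  9: ids {1, 5, 8} → SUM(o.qty)=22

Priya | 32 ; Raj | 17 ; Mira | 22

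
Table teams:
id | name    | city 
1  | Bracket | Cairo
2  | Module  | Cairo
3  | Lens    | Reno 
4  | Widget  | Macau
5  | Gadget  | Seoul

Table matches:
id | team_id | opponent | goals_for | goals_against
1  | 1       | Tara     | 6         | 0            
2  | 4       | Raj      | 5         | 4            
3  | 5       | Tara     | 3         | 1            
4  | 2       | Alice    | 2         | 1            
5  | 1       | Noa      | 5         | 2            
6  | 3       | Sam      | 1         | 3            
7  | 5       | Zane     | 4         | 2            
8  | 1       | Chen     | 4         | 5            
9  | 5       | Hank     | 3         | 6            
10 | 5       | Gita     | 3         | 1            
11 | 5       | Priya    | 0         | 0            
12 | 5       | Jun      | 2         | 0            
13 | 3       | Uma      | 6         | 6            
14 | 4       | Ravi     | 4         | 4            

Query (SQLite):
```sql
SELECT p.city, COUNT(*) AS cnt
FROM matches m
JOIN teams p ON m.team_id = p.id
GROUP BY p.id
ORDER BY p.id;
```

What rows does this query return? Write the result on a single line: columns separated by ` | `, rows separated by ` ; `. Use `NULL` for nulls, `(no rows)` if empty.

Cairo | 3 ; Cairo | 1 ; Reno | 2 ; Macau | 2 ; Seoul | 6

Join each matches row to its teams via team_id.
Group joined rows by teams.id; compute COUNT(*) per group.
  1: ids {1, 5, 8} → COUNT(*)=3
  2: ids {4} → COUNT(*)=1
  3: ids {6, 13} → COUNT(*)=2
  4: ids {2, 14} → COUNT(*)=2
  5: ids {3, 7, 9, 10, 11, 12} → COUNT(*)=6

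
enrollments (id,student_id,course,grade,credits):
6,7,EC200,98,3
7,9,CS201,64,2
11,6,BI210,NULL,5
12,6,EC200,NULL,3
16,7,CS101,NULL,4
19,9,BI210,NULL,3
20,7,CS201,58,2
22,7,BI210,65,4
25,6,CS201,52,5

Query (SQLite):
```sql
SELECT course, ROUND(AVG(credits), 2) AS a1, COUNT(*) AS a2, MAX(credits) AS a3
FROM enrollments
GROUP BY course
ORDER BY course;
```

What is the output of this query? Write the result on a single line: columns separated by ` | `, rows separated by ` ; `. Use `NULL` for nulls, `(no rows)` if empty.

BI210 | 4 | 3 | 5 ; CS101 | 4 | 1 | 4 ; CS201 | 3 | 3 | 5 ; EC200 | 3 | 2 | 3

Group enrollments by course.
Per group compute: ROUND(AVG(credits), 2), COUNT(*), MAX(credits).
  BI210: ids {11, 19, 22} → ROUND(AVG(credits), 2)=4, COUNT(*)=3, MAX(credits)=5
  CS101: ids {16} → ROUND(AVG(credits), 2)=4, COUNT(*)=1, MAX(credits)=4
  CS201: ids {7, 20, 25} → ROUND(AVG(credits), 2)=3, COUNT(*)=3, MAX(credits)=5
  EC200: ids {6, 12} → ROUND(AVG(credits), 2)=3, COUNT(*)=2, MAX(credits)=3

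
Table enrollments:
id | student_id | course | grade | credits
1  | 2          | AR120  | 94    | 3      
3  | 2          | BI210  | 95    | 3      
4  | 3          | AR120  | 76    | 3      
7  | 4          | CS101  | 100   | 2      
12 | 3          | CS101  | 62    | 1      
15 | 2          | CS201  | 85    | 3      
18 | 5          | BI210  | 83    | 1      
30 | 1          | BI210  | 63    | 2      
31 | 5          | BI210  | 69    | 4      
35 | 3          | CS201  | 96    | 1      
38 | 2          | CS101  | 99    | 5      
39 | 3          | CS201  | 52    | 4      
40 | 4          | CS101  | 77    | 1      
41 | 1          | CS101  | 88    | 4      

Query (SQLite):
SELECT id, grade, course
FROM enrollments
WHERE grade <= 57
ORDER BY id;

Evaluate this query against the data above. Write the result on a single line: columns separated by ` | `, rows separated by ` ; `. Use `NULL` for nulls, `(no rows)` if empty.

grade <= 57: ids {39}

39 | 52 | CS201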